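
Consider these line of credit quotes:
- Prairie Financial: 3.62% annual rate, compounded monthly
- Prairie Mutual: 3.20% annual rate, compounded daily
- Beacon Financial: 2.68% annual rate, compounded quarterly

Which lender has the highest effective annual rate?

Prairie Financial: (1 + 0.0362/12)^12 − 1 = 3.681%
Prairie Mutual: (1 + 0.0320/365)^365 − 1 = 3.252%
Beacon Financial: (1 + 0.0268/4)^4 − 1 = 2.707%
The highest effective annual rate is Prairie Financial at 3.681%.

Prairie Financial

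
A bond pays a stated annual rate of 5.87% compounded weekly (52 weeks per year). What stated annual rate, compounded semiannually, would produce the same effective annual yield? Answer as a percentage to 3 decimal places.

5.954%

EAR = (1 + 0.0587/52)^52 − 1 = 0.060422.
Solve (1 + r/2)^2 = 1.060422: r/2 = 1.060422^(1/2) − 1 = 0.029768, so r = 0.059536 = 5.954%.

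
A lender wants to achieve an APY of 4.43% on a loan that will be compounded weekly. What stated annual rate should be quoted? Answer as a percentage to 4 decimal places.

(1 + r/52)^52 − 1 = 0.0443, so 1 + r/52 = 1.0443^(1/52).
r/52 = 0.000834, so r = 0.043365 = 4.3365%.

4.3365%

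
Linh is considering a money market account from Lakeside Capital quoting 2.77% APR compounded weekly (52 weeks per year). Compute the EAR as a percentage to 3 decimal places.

EAR = (1 + 0.0277/52)^52 − 1.
= 1.028080 − 1 = 2.808%.

2.808%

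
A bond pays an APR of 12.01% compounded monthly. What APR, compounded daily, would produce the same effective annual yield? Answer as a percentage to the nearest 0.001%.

EAR = (1 + 0.1201/12)^12 − 1 = 0.126937.
Solve (1 + r/365)^365 = 1.126937: r/365 = 1.126937^(1/365) − 1 = 0.000327, so r = 0.119523 = 11.952%.

11.952%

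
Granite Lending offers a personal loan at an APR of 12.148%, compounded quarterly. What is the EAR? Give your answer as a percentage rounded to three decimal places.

12.713%

EAR = (1 + 0.12148/4)^4 − 1.
= 1.127127 − 1 = 12.713%.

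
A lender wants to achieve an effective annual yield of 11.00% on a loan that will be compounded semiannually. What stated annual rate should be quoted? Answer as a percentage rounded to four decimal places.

(1 + r/2)^2 − 1 = 0.1100, so 1 + r/2 = 1.1100^(1/2).
r/2 = 0.053565, so r = 0.107131 = 10.7131%.

10.7131%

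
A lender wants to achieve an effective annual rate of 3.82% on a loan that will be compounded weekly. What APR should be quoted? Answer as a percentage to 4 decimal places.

3.7502%

(1 + r/52)^52 − 1 = 0.0382, so 1 + r/52 = 1.0382^(1/52).
r/52 = 0.000721, so r = 0.037502 = 3.7502%.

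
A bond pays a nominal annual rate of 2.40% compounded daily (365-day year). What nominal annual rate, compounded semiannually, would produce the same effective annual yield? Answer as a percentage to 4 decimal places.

EAR = (1 + 0.0240/365)^365 − 1 = 0.024290.
Solve (1 + r/2)^2 = 1.024290: r/2 = 1.024290^(1/2) − 1 = 0.012072, so r = 0.024144 = 2.4144%.

2.4144%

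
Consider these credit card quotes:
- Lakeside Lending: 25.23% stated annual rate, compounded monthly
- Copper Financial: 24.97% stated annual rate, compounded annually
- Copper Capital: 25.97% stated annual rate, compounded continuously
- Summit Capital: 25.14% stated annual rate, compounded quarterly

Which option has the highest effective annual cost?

Lakeside Lending: (1 + 0.2523/12)^12 − 1 = 28.362%
Copper Financial: compounded annually, EAR = 24.970%
Copper Capital: e^0.2597 − 1 = 29.654%
Summit Capital: (1 + 0.2514/4)^4 − 1 = 27.611%
The highest effective annual rate is Copper Capital at 29.654%.

Copper Capital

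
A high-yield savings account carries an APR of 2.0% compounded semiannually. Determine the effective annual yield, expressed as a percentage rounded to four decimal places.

EAR = (1 + 0.020/2)^2 − 1.
= 1.020100 − 1 = 2.0100%.

2.0100%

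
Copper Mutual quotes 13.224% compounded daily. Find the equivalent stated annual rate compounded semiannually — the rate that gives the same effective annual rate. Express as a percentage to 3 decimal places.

EAR = (1 + 0.13224/365)^365 − 1 = 0.141355.
Solve (1 + r/2)^2 = 1.141355: r/2 = 1.141355^(1/2) − 1 = 0.068342, so r = 0.136684 = 13.668%.

13.668%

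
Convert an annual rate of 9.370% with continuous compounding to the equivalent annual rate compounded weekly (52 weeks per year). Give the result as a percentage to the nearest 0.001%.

EAR under continuous compounding: e^0.09370 − 1 = 0.098230.
Solve (1 + r/52)^52 = 1.098230: r/52 = 1.098230^(1/52) − 1 = 0.001804, so r = 0.093784 = 9.378%.

9.378%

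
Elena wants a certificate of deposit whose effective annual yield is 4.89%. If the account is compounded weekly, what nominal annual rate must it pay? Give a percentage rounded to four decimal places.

4.7764%

(1 + r/52)^52 − 1 = 0.0489, so 1 + r/52 = 1.0489^(1/52).
r/52 = 0.000919, so r = 0.047764 = 4.7764%.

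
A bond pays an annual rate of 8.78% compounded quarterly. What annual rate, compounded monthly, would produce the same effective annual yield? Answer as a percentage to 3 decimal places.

EAR = (1 + 0.0878/4)^4 − 1 = 0.090733.
Solve (1 + r/12)^12 = 1.090733: r/12 = 1.090733^(1/12) − 1 = 0.007264, so r = 0.087165 = 8.717%.

8.717%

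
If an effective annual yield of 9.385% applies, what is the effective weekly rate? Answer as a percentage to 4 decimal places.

0.1727%

The per-week rate i satisfies (1 + i)^52 = 1 + 0.09385.
i = 1.09385^(1/52) − 1 = 0.0017266 = 0.1727%.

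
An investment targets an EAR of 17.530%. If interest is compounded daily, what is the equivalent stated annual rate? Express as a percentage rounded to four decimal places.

(1 + r/365)^365 − 1 = 0.17530, so 1 + r/365 = 1.17530^(1/365).
r/365 = 0.000443, so r = 0.161559 = 16.1559%.

16.1559%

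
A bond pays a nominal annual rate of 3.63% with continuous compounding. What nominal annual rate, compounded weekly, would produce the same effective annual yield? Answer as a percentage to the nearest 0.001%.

EAR under continuous compounding: e^0.0363 − 1 = 0.036967.
Solve (1 + r/52)^52 = 1.036967: r/52 = 1.036967^(1/52) − 1 = 0.000698, so r = 0.036313 = 3.631%.

3.631%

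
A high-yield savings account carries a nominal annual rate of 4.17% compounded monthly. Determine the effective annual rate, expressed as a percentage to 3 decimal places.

EAR = (1 + 0.0417/12)^12 − 1.
= 1.042506 − 1 = 4.251%.

4.251%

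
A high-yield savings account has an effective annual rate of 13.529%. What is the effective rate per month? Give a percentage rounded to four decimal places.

The per-month rate i satisfies (1 + i)^12 = 1 + 0.13529.
i = 1.13529^(1/12) − 1 = 0.0106301 = 1.0630%.

1.0630%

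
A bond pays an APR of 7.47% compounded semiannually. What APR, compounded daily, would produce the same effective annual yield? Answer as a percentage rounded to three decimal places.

7.335%

EAR = (1 + 0.0747/2)^2 − 1 = 0.076095.
Solve (1 + r/365)^365 = 1.076095: r/365 = 1.076095^(1/365) − 1 = 0.000201, so r = 0.073346 = 7.335%.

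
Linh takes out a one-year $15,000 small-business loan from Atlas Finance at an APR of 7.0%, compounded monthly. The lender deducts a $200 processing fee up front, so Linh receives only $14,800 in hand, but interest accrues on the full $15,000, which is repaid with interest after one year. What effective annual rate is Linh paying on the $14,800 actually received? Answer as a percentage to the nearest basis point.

Amount owed after one year: 15,000 × (1 + 0.070/12)^12 = 15,000 × 1.072290 = $16,084.35.
Effective rate on net proceeds: 16,084.35 / 14,800 − 1 = 0.086780 = 8.68%.

8.68%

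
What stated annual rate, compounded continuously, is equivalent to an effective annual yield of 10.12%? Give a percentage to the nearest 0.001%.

Continuous: nominal r satisfies e^r − 1 = 0.1012.
r = ln(1 + 0.1012) = ln(1.1012) = 0.096400 = 9.640%.

9.640%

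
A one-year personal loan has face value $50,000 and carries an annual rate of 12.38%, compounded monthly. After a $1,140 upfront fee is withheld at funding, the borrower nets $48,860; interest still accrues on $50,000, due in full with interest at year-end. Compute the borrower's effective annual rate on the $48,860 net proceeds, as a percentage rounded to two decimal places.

Amount owed after one year: 50,000 × (1 + 0.1238/12)^12 = 50,000 × 1.131072 = $56,553.59.
Effective rate on net proceeds: 56,553.59 / 48,860 − 1 = 0.157462 = 15.75%.

15.75%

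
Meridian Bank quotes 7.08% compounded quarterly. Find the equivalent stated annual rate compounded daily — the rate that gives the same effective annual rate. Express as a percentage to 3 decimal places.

7.019%

EAR = (1 + 0.0708/4)^4 − 1 = 0.072702.
Solve (1 + r/365)^365 = 1.072702: r/365 = 1.072702^(1/365) − 1 = 0.000192, so r = 0.070187 = 7.019%.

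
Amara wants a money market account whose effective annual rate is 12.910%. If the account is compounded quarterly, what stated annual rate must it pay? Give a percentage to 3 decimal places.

12.328%

(1 + r/4)^4 − 1 = 0.12910, so 1 + r/4 = 1.12910^(1/4).
r/4 = 0.030821, so r = 0.123283 = 12.328%.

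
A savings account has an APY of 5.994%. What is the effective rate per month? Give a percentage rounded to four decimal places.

The per-month rate i satisfies (1 + i)^12 = 1 + 0.05994.
i = 1.05994^(1/12) − 1 = 0.0048628 = 0.4863%.

0.4863%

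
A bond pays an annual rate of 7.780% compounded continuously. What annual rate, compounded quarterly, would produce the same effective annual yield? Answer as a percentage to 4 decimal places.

7.8562%

EAR under continuous compounding: e^0.07780 − 1 = 0.080906.
Solve (1 + r/4)^4 = 1.080906: r/4 = 1.080906^(1/4) − 1 = 0.019640, so r = 0.078562 = 7.8562%.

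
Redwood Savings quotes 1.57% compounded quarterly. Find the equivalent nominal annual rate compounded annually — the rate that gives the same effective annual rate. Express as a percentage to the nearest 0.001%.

1.579%

EAR = (1 + 0.0157/4)^4 − 1 = 0.015793.
Compounded annually, the equivalent nominal rate is the EAR itself: 1.579%.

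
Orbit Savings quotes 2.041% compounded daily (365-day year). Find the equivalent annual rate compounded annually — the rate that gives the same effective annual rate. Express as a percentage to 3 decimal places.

EAR = (1 + 0.02041/365)^365 − 1 = 0.020619.
Compounded annually, the equivalent nominal rate is the EAR itself: 2.062%.

2.062%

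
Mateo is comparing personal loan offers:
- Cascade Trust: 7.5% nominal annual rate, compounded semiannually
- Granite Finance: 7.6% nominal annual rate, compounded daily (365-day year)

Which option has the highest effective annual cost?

Cascade Trust: (1 + 0.075/2)^2 − 1 = 7.641%
Granite Finance: (1 + 0.076/365)^365 − 1 = 7.895%
The highest effective annual rate is Granite Finance at 7.895%.

Granite Finance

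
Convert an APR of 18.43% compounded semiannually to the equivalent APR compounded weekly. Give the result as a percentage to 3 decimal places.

17.660%

EAR = (1 + 0.1843/2)^2 − 1 = 0.192792.
Solve (1 + r/52)^52 = 1.192792: r/52 = 1.192792^(1/52) − 1 = 0.003396, so r = 0.176596 = 17.660%.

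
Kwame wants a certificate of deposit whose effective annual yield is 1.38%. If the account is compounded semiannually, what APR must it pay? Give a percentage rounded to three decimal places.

1.375%

(1 + r/2)^2 − 1 = 0.0138, so 1 + r/2 = 1.0138^(1/2).
r/2 = 0.006876, so r = 0.013753 = 1.375%.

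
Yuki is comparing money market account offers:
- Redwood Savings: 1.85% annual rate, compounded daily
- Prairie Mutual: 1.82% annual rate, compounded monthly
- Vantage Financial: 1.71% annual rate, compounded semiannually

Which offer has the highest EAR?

Redwood Savings: (1 + 0.0185/365)^365 − 1 = 1.867%
Prairie Mutual: (1 + 0.0182/12)^12 − 1 = 1.835%
Vantage Financial: (1 + 0.0171/2)^2 − 1 = 1.717%
The highest effective annual rate is Redwood Savings at 1.867%.

Redwood Savings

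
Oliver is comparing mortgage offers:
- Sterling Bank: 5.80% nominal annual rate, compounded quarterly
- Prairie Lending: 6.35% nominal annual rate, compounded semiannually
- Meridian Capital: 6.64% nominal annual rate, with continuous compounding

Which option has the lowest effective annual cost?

Sterling Bank: (1 + 0.0580/4)^4 − 1 = 5.927%
Prairie Lending: (1 + 0.0635/2)^2 − 1 = 6.451%
Meridian Capital: e^0.0664 − 1 = 6.865%
The lowest effective annual rate is Sterling Bank at 5.927%.

Sterling Bank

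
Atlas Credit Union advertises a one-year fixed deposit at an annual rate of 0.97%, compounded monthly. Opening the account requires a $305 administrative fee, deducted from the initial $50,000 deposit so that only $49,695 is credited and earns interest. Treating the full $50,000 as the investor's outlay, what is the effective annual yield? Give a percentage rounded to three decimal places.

0.358%

Value after one year: 49,695 × (1 + 0.0097/12)^12 = 49,695 × 1.009743 = $50,179.19.
Effective yield on the $50,000 outlay: 50,179.19 / 50,000 − 1 = 0.003584 = 0.358%.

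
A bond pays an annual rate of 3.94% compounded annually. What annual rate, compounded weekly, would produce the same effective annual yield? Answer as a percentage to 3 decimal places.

Compounded annually, EAR = nominal = 0.039400.
Solve (1 + r/52)^52 = 1.039400: r/52 = 1.039400^(1/52) − 1 = 0.000743, so r = 0.038658 = 3.866%.

3.866%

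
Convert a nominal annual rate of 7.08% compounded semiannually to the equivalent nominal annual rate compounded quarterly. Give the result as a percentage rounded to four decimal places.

7.0184%

EAR = (1 + 0.0708/2)^2 − 1 = 0.072053.
Solve (1 + r/4)^4 = 1.072053: r/4 = 1.072053^(1/4) − 1 = 0.017546, so r = 0.070184 = 7.0184%.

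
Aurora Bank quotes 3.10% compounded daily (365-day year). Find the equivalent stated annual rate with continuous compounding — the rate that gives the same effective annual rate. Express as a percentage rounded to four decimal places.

3.0999%

EAR = (1 + 0.0310/365)^365 − 1 = 0.031484.
Equivalent continuous rate: r = ln(1 + 0.031484) = 0.030999 = 3.0999%.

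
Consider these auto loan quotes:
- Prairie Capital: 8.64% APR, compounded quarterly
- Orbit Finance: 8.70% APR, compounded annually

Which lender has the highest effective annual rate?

Prairie Capital: (1 + 0.0864/4)^4 − 1 = 8.924%
Orbit Finance: compounded annually, EAR = 8.700%
The highest effective annual rate is Prairie Capital at 8.924%.

Prairie Capital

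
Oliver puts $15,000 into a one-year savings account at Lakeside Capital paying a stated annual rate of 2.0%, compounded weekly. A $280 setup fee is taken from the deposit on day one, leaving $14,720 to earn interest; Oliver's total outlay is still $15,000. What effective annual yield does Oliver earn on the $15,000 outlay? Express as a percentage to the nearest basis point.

Value after one year: 14,720 × (1 + 0.020/52)^52 = 14,720 × 1.020197 = $15,017.31.
Effective yield on the $15,000 outlay: 15,017.31 / 15,000 − 1 = 0.001154 = 0.12%.

0.12%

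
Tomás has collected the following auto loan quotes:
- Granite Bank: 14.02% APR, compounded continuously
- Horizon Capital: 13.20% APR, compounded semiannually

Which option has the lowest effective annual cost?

Horizon Capital

Granite Bank: e^0.1402 − 1 = 15.050%
Horizon Capital: (1 + 0.1320/2)^2 − 1 = 13.636%
The lowest effective annual rate is Horizon Capital at 13.636%.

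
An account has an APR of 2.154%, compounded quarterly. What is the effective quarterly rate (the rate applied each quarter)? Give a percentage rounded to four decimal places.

0.5385%

With a nominal annual rate compounded quarterly, the periodic rate is the nominal rate divided by 4.
i = 0.02154 / 4 = 0.0053850 = 0.5385%.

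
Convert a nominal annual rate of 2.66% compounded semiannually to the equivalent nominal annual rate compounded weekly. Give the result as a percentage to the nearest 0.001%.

EAR = (1 + 0.0266/2)^2 − 1 = 0.026777.
Solve (1 + r/52)^52 = 1.026777: r/52 = 1.026777^(1/52) − 1 = 0.000508, so r = 0.026431 = 2.643%.

2.643%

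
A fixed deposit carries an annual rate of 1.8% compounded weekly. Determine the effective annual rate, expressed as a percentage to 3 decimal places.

1.816%

EAR = (1 + 0.018/52)^52 − 1.
= (1 + 0.000346)^52 − 1 = 1.018160 − 1 = 1.816%.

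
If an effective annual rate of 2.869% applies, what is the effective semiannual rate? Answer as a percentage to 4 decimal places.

1.4244%

The per-half-year rate i satisfies (1 + i)^2 = 1 + 0.02869.
i = 1.02869^(1/2) − 1 = 0.0142436 = 1.4244%.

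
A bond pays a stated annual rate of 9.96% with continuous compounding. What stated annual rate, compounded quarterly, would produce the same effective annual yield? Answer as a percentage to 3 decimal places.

10.085%

EAR under continuous compounding: e^0.0996 − 1 = 0.104729.
Solve (1 + r/4)^4 = 1.104729: r/4 = 1.104729^(1/4) − 1 = 0.025213, so r = 0.100850 = 10.085%.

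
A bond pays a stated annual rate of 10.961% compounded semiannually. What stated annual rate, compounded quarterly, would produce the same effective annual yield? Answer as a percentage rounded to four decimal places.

EAR = (1 + 0.10961/2)^2 − 1 = 0.112614.
Solve (1 + r/4)^4 = 1.112614: r/4 = 1.112614^(1/4) − 1 = 0.027037, so r = 0.108148 = 10.8148%.

10.8148%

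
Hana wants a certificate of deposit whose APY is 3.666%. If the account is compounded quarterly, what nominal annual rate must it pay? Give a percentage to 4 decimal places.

(1 + r/4)^4 − 1 = 0.03666, so 1 + r/4 = 1.03666^(1/4).
r/4 = 0.009042, so r = 0.036167 = 3.6167%.

3.6167%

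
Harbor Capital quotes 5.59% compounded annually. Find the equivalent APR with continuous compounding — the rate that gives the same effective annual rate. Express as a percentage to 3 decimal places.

5.439%

Compounded annually, EAR = nominal = 0.055900.
Equivalent continuous rate: r = ln(1 + 0.055900) = 0.054393 = 5.439%.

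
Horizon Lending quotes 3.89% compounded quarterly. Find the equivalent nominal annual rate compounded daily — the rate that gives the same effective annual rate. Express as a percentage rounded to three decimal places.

EAR = (1 + 0.0389/4)^4 − 1 = 0.039471.
Solve (1 + r/365)^365 = 1.039471: r/365 = 1.039471^(1/365) − 1 = 0.000106, so r = 0.038714 = 3.871%.

3.871%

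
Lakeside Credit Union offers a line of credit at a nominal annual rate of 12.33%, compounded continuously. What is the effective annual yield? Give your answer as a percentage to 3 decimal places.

13.122%

With continuous compounding, EAR = e^0.1233 − 1.
e^0.1233 = 1.131224, so EAR = 0.131224 = 13.122%.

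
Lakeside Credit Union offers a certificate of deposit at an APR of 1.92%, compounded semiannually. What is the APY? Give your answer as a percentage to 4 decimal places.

EAR = (1 + 0.0192/2)^2 − 1.
= 1.019292 − 1 = 1.9292%.

1.9292%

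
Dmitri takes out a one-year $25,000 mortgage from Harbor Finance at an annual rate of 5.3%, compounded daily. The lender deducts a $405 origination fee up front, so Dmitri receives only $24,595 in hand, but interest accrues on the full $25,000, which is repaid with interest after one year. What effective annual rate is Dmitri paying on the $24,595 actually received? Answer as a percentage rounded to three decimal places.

Amount owed after one year: 25,000 × (1 + 0.053/365)^365 = 25,000 × 1.054426 = $26,360.64.
Effective rate on net proceeds: 26,360.64 / 24,595 − 1 = 0.071789 = 7.179%.

7.179%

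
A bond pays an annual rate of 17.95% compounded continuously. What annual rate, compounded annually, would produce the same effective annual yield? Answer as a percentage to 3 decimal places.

EAR under continuous compounding: e^0.1795 − 1 = 0.196619.
Compounded annually, the equivalent nominal rate is the EAR itself: 19.662%.

19.662%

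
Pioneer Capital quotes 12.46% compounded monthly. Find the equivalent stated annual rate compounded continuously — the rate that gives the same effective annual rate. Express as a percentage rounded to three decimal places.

12.396%

EAR = (1 + 0.1246/12)^12 − 1 = 0.131968.
Equivalent continuous rate: r = ln(1 + 0.131968) = 0.123958 = 12.396%.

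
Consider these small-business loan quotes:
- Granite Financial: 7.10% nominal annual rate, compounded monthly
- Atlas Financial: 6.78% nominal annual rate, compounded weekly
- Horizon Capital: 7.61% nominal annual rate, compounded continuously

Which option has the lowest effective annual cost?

Atlas Financial

Granite Financial: (1 + 0.0710/12)^12 − 1 = 7.336%
Atlas Financial: (1 + 0.0678/52)^52 − 1 = 7.010%
Horizon Capital: e^0.0761 − 1 = 7.907%
The lowest effective annual rate is Atlas Financial at 7.010%.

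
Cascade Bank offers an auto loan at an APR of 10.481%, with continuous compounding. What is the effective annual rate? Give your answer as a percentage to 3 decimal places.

11.050%

With continuous compounding, EAR = e^0.10481 − 1.
e^0.10481 = 1.110500, so EAR = 0.110500 = 11.050%.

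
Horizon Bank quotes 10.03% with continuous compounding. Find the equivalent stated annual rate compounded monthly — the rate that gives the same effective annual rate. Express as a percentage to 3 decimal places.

10.072%

EAR under continuous compounding: e^0.1003 − 1 = 0.105503.
Solve (1 + r/12)^12 = 1.105503: r/12 = 1.105503^(1/12) − 1 = 0.008393, so r = 0.100720 = 10.072%.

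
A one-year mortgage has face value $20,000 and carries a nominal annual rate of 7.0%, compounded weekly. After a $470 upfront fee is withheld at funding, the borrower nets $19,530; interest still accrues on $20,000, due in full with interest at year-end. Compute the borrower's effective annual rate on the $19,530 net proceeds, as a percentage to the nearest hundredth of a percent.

9.83%

Amount owed after one year: 20,000 × (1 + 0.070/52)^52 = 20,000 × 1.072458 = $21,449.15.
Effective rate on net proceeds: 21,449.15 / 19,530 − 1 = 0.098267 = 9.83%.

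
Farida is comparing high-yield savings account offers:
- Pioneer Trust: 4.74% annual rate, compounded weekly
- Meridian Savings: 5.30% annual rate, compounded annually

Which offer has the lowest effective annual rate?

Pioneer Trust: (1 + 0.0474/52)^52 − 1 = 4.852%
Meridian Savings: compounded annually, EAR = 5.300%
The lowest effective annual rate is Pioneer Trust at 4.852%.

Pioneer Trust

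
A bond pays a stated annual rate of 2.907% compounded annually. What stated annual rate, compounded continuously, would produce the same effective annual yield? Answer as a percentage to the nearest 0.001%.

2.866%

Compounded annually, EAR = nominal = 0.029070.
Equivalent continuous rate: r = ln(1 + 0.029070) = 0.028655 = 2.866%.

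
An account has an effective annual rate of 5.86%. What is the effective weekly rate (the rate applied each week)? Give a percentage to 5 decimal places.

The per-week rate i satisfies (1 + i)^52 = 1 + 0.0586.
i = 1.0586^(1/52) − 1 = 0.0010957 = 0.10957%.

0.10957%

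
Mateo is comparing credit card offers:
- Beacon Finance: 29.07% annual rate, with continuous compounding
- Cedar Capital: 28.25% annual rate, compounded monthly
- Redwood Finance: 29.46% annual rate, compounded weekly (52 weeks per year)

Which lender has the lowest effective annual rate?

Cedar Capital

Beacon Finance: e^0.2907 − 1 = 33.736%
Cedar Capital: (1 + 0.2825/12)^12 − 1 = 32.211%
Redwood Finance: (1 + 0.2946/52)^52 − 1 = 34.147%
The lowest effective annual rate is Cedar Capital at 32.211%.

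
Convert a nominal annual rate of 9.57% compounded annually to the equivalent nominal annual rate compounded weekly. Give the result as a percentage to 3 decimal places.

9.147%

Compounded annually, EAR = nominal = 0.095700.
Solve (1 + r/52)^52 = 1.095700: r/52 = 1.095700^(1/52) − 1 = 0.001759, so r = 0.091474 = 9.147%.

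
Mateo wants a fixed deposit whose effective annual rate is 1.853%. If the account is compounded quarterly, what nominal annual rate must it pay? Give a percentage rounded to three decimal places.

(1 + r/4)^4 − 1 = 0.01853, so 1 + r/4 = 1.01853^(1/4).
r/4 = 0.004601, so r = 0.018403 = 1.840%.

1.840%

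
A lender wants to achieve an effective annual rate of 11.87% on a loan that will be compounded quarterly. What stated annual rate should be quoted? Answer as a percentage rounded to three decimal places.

11.375%

(1 + r/4)^4 − 1 = 0.1187, so 1 + r/4 = 1.1187^(1/4).
r/4 = 0.028439, so r = 0.113755 = 11.375%.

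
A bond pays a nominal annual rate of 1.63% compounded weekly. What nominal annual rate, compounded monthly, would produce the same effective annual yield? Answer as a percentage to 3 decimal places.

EAR = (1 + 0.0163/52)^52 − 1 = 0.016431.
Solve (1 + r/12)^12 = 1.016431: r/12 = 1.016431^(1/12) − 1 = 0.001359, so r = 0.016309 = 1.631%.

1.631%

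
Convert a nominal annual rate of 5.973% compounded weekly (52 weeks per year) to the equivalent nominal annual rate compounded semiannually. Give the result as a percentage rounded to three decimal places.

EAR = (1 + 0.05973/52)^52 − 1 = 0.061514.
Solve (1 + r/2)^2 = 1.061514: r/2 = 1.061514^(1/2) − 1 = 0.030298, so r = 0.060596 = 6.060%.

6.060%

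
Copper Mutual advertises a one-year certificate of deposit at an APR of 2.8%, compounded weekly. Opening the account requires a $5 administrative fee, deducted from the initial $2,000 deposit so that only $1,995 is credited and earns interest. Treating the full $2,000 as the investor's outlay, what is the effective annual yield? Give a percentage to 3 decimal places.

Value after one year: 1,995 × (1 + 0.028/52)^52 = 1,995 × 1.028388 = $2,051.63.
Effective yield on the $2,000 outlay: 2,051.63 / 2,000 − 1 = 0.025817 = 2.582%.

2.582%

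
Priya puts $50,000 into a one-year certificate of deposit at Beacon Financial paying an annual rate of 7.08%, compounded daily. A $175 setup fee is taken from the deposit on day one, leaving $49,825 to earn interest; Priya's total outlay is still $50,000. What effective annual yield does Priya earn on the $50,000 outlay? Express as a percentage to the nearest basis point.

Value after one year: 49,825 × (1 + 0.0708/365)^365 = 49,825 × 1.073359 = $53,480.12.
Effective yield on the $50,000 outlay: 53,480.12 / 50,000 − 1 = 0.069602 = 6.96%.

6.96%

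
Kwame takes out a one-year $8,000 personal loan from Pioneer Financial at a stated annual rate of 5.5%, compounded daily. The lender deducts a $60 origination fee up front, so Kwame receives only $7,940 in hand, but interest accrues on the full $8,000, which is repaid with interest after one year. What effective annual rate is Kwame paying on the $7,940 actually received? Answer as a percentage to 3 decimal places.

6.452%

Amount owed after one year: 8,000 × (1 + 0.055/365)^365 = 8,000 × 1.056536 = $8,452.29.
Effective rate on net proceeds: 8,452.29 / 7,940 − 1 = 0.064520 = 6.452%.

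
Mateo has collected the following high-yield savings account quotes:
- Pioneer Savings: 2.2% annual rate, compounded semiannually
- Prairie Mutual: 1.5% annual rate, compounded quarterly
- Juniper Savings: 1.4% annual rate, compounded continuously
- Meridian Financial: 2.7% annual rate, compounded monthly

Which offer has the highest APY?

Pioneer Savings: (1 + 0.022/2)^2 − 1 = 2.212%
Prairie Mutual: (1 + 0.015/4)^4 − 1 = 1.508%
Juniper Savings: e^0.014 − 1 = 1.410%
Meridian Financial: (1 + 0.027/12)^12 − 1 = 2.734%
The highest effective annual rate is Meridian Financial at 2.734%.

Meridian Financial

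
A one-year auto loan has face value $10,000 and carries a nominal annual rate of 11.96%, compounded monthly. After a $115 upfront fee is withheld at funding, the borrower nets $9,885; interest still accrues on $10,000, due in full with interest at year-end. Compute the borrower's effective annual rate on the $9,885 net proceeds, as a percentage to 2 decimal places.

13.95%

Amount owed after one year: 10,000 × (1 + 0.1196/12)^12 = 10,000 × 1.126379 = $11,263.79.
Effective rate on net proceeds: 11,263.79 / 9,885 − 1 = 0.139483 = 13.95%.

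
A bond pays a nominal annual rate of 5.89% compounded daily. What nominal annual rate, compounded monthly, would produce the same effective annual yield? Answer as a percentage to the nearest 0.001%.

EAR = (1 + 0.0589/365)^365 − 1 = 0.060664.
Solve (1 + r/12)^12 = 1.060664: r/12 = 1.060664^(1/12) − 1 = 0.004920, so r = 0.059040 = 5.904%.

5.904%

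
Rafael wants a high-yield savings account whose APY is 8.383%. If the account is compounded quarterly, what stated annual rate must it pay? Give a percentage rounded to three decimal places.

(1 + r/4)^4 − 1 = 0.08383, so 1 + r/4 = 1.08383^(1/4).
r/4 = 0.020329, so r = 0.081317 = 8.132%.

8.132%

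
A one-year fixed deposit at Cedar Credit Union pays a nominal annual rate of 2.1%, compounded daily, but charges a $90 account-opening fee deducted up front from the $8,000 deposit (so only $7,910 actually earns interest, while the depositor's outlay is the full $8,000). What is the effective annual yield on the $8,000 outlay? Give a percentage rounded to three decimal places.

Value after one year: 7,910 × (1 + 0.021/365)^365 = 7,910 × 1.021221 = $8,077.86.
Effective yield on the $8,000 outlay: 8,077.86 / 8,000 − 1 = 0.009733 = 0.973%.

0.973%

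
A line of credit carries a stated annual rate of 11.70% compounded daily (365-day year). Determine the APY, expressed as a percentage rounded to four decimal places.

12.4098%

EAR = (1 + 0.1170/365)^365 − 1.
= 1.124098 − 1 = 12.4098%.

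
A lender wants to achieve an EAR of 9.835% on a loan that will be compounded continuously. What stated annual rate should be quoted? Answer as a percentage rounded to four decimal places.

Continuous: nominal r satisfies e^r − 1 = 0.09835.
r = ln(1 + 0.09835) = ln(1.09835) = 0.093809 = 9.3809%.

9.3809%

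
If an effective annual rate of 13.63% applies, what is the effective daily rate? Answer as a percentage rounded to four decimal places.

0.0350%

The per-day rate i satisfies (1 + i)^365 = 1 + 0.1363.
i = 1.1363^(1/365) − 1 = 0.0003501 = 0.0350%.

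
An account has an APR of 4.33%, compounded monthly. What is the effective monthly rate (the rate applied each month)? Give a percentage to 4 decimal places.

0.3608%

With a nominal annual rate compounded monthly, the periodic rate is the nominal rate divided by 12.
i = 0.0433 / 12 = 0.0036083 = 0.3608%.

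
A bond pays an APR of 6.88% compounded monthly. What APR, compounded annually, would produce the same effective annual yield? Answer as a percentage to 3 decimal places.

7.101%

EAR = (1 + 0.0688/12)^12 − 1 = 0.071011.
Compounded annually, the equivalent nominal rate is the EAR itself: 7.101%.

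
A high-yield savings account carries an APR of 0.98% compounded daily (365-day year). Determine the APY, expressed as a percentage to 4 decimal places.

EAR = (1 + 0.0098/365)^365 − 1.
= (1 + 0.000027)^365 − 1 = 1.009848 − 1 = 0.9848%.

0.9848%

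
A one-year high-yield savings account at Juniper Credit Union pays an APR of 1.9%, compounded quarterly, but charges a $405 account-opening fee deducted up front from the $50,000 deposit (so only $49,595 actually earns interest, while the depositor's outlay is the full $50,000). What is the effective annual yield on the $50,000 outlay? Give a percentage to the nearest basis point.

Value after one year: 49,595 × (1 + 0.019/4)^4 = 49,595 × 1.019136 = $50,544.04.
Effective yield on the $50,000 outlay: 50,544.04 / 50,000 − 1 = 0.010881 = 1.09%.

1.09%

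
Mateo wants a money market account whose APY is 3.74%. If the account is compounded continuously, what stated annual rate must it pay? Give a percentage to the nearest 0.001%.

Continuous: nominal r satisfies e^r − 1 = 0.0374.
r = ln(1 + 0.0374) = ln(1.0374) = 0.036718 = 3.672%.

3.672%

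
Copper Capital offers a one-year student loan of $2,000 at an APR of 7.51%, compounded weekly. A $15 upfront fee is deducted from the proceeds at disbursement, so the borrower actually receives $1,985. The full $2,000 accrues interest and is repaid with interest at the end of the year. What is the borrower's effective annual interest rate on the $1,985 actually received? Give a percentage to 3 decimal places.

8.608%

Amount owed after one year: 2,000 × (1 + 0.0751/52)^52 = 2,000 × 1.077934 = $2,155.87.
Effective rate on net proceeds: 2,155.87 / 1,985 − 1 = 0.086079 = 8.608%.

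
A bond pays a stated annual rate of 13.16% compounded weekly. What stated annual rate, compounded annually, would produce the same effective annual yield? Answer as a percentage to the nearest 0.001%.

EAR = (1 + 0.1316/52)^52 − 1 = 0.140462.
Compounded annually, the equivalent nominal rate is the EAR itself: 14.046%.

14.046%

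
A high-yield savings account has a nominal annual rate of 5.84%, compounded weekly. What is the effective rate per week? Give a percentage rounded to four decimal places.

With a nominal annual rate compounded weekly, the periodic rate is the nominal rate divided by 52.
i = 0.0584 / 52 = 0.0011231 = 0.1123%.

0.1123%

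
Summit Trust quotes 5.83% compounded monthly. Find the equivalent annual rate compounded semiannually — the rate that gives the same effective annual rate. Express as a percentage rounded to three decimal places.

EAR = (1 + 0.0583/12)^12 − 1 = 0.059883.
Solve (1 + r/2)^2 = 1.059883: r/2 = 1.059883^(1/2) − 1 = 0.029506, so r = 0.059013 = 5.901%.

5.901%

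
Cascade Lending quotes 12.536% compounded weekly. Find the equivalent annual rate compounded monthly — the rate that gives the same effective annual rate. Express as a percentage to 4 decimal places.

EAR = (1 + 0.12536/52)^52 − 1 = 0.133385.
Solve (1 + r/12)^12 = 1.133385: r/12 = 1.133385^(1/12) − 1 = 0.010489, so r = 0.125865 = 12.5865%.

12.5865%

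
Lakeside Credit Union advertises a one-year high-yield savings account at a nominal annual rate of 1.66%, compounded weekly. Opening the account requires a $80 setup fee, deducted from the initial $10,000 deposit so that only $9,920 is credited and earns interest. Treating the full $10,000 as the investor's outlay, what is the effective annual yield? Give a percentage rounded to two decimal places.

Value after one year: 9,920 × (1 + 0.0166/52)^52 = 9,920 × 1.016736 = $10,086.02.
Effective yield on the $10,000 outlay: 10,086.02 / 10,000 − 1 = 0.008602 = 0.86%.

0.86%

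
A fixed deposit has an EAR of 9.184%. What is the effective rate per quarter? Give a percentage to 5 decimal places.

2.22091%

The per-quarter rate i satisfies (1 + i)^4 = 1 + 0.09184.
i = 1.09184^(1/4) − 1 = 0.0222091 = 2.22091%.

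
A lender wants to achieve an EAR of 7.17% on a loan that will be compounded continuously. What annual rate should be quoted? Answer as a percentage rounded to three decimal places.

Continuous: nominal r satisfies e^r − 1 = 0.0717.
r = ln(1 + 0.0717) = ln(1.0717) = 0.069246 = 6.925%.

6.925%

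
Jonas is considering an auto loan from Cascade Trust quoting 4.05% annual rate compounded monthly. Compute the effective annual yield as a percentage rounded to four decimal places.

4.1260%

EAR = (1 + 0.0405/12)^12 − 1.
= 1.041260 − 1 = 4.1260%.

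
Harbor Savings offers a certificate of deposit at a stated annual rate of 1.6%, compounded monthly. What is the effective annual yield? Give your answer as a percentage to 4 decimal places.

EAR = (1 + 0.016/12)^12 − 1.
= (1 + 0.001333)^12 − 1 = 1.016118 − 1 = 1.6118%.

1.6118%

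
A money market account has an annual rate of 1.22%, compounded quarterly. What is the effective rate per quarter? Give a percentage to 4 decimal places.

With a nominal annual rate compounded quarterly, the periodic rate is the nominal rate divided by 4.
i = 0.0122 / 4 = 0.0030500 = 0.3050%.

0.3050%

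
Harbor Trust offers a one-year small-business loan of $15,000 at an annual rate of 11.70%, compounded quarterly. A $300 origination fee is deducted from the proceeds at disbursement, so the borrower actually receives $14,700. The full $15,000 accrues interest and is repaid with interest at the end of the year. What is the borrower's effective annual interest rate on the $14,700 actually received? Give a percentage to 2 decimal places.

Amount owed after one year: 15,000 × (1 + 0.1170/4)^4 = 15,000 × 1.122234 = $16,833.51.
Effective rate on net proceeds: 16,833.51 / 14,700 − 1 = 0.145137 = 14.51%.

14.51%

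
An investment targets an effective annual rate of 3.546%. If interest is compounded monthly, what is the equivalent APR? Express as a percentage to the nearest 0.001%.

(1 + r/12)^12 − 1 = 0.03546, so 1 + r/12 = 1.03546^(1/12).
r/12 = 0.002908, so r = 0.034896 = 3.490%.

3.490%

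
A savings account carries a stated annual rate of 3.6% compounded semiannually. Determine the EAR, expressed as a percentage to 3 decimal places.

3.632%

EAR = (1 + 0.036/2)^2 − 1.
= 1.036324 − 1 = 3.632%.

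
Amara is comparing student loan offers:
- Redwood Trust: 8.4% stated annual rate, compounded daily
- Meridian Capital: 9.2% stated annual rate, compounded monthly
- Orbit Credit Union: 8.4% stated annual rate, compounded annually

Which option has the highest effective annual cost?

Redwood Trust: (1 + 0.084/365)^365 − 1 = 8.762%
Meridian Capital: (1 + 0.092/12)^12 − 1 = 9.598%
Orbit Credit Union: compounded annually, EAR = 8.400%
The highest effective annual rate is Meridian Capital at 9.598%.

Meridian Capital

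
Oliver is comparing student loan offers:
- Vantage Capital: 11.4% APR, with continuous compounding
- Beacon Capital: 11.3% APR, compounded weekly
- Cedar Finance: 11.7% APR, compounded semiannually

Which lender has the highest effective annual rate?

Vantage Capital

Vantage Capital: e^0.114 − 1 = 12.075%
Beacon Capital: (1 + 0.113/52)^52 − 1 = 11.949%
Cedar Finance: (1 + 0.117/2)^2 − 1 = 12.042%
The highest effective annual rate is Vantage Capital at 12.075%.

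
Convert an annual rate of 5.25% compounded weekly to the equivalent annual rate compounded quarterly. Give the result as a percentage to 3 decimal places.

5.282%

EAR = (1 + 0.0525/52)^52 − 1 = 0.053875.
Solve (1 + r/4)^4 = 1.053875: r/4 = 1.053875^(1/4) − 1 = 0.013205, so r = 0.052819 = 5.282%.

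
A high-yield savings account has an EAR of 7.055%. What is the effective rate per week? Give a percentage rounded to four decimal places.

0.1312%

The per-week rate i satisfies (1 + i)^52 = 1 + 0.07055.
i = 1.07055^(1/52) − 1 = 0.0013119 = 0.1312%.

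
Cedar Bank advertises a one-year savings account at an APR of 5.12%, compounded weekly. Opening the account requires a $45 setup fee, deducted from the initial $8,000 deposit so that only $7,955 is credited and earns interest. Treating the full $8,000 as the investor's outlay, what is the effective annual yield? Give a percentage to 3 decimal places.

4.659%

Value after one year: 7,955 × (1 + 0.0512/52)^52 = 7,955 × 1.052507 = $8,372.69.
Effective yield on the $8,000 outlay: 8,372.69 / 8,000 − 1 = 0.046587 = 4.659%.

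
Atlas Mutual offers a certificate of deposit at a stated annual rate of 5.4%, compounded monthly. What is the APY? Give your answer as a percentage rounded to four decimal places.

5.5357%

EAR = (1 + 0.054/12)^12 − 1.
= 1.055357 − 1 = 5.5357%.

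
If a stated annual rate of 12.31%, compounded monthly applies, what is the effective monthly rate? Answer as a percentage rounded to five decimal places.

With a nominal annual rate compounded monthly, the periodic rate is the nominal rate divided by 12.
i = 0.1231 / 12 = 0.0102583 = 1.02583%.

1.02583%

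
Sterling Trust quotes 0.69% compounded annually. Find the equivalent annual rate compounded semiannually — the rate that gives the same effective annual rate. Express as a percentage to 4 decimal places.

0.6888%

Compounded annually, EAR = nominal = 0.006900.
Solve (1 + r/2)^2 = 1.006900: r/2 = 1.006900^(1/2) − 1 = 0.003444, so r = 0.006888 = 0.6888%.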